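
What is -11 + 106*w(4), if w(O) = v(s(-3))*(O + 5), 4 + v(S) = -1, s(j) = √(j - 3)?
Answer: -4781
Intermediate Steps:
s(j) = √(-3 + j)
v(S) = -5 (v(S) = -4 - 1 = -5)
w(O) = -25 - 5*O (w(O) = -5*(O + 5) = -5*(5 + O) = -25 - 5*O)
-11 + 106*w(4) = -11 + 106*(-25 - 5*4) = -11 + 106*(-25 - 20) = -11 + 106*(-45) = -11 - 4770 = -4781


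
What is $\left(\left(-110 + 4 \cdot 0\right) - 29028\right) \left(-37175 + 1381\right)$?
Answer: $1042965572$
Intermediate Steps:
$\left(\left(-110 + 4 \cdot 0\right) - 29028\right) \left(-37175 + 1381\right) = \left(\left(-110 + 0\right) - 29028\right) \left(-35794\right) = \left(-110 - 29028\right) \left(-35794\right) = \left(-29138\right) \left(-35794\right) = 1042965572$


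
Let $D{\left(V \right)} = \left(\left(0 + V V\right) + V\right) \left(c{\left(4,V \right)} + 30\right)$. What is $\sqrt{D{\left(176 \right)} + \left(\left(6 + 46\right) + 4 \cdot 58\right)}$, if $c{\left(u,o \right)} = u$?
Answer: $2 \sqrt{264863} \approx 1029.3$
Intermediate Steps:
$D{\left(V \right)} = 34 V + 34 V^{2}$ ($D{\left(V \right)} = \left(\left(0 + V V\right) + V\right) \left(4 + 30\right) = \left(\left(0 + V^{2}\right) + V\right) 34 = \left(V^{2} + V\right) 34 = \left(V + V^{2}\right) 34 = 34 V + 34 V^{2}$)
$\sqrt{D{\left(176 \right)} + \left(\left(6 + 46\right) + 4 \cdot 58\right)} = \sqrt{34 \cdot 176 \left(1 + 176\right) + \left(\left(6 + 46\right) + 4 \cdot 58\right)} = \sqrt{34 \cdot 176 \cdot 177 + \left(52 + 232\right)} = \sqrt{1059168 + 284} = \sqrt{1059452} = 2 \sqrt{264863}$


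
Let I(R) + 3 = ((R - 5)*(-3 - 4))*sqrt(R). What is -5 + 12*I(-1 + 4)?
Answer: -41 + 168*sqrt(3) ≈ 249.98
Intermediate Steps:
I(R) = -3 + sqrt(R)*(35 - 7*R) (I(R) = -3 + ((R - 5)*(-3 - 4))*sqrt(R) = -3 + ((-5 + R)*(-7))*sqrt(R) = -3 + (35 - 7*R)*sqrt(R) = -3 + sqrt(R)*(35 - 7*R))
-5 + 12*I(-1 + 4) = -5 + 12*(-3 - 7*(-1 + 4)**(3/2) + 35*sqrt(-1 + 4)) = -5 + 12*(-3 - 21*sqrt(3) + 35*sqrt(3)) = -5 + 12*(-3 + 14*sqrt(3)) = -5 + (-36 + 168*sqrt(3)) = -41 + 168*sqrt(3)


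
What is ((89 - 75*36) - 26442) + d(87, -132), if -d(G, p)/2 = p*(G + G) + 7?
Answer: 16869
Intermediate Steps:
d(G, p) = -14 - 4*G*p (d(G, p) = -2*(p*(G + G) + 7) = -2*(p*(2*G) + 7) = -2*(2*G*p + 7) = -2*(7 + 2*G*p) = -14 - 4*G*p)
((89 - 75*36) - 26442) + d(87, -132) = ((89 - 75*36) - 26442) + (-14 - 4*87*(-132)) = ((89 - 2700) - 26442) + (-14 + 45936) = (-2611 - 26442) + 45922 = -29053 + 45922 = 16869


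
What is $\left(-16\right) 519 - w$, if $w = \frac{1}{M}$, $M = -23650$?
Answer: $- \frac{196389599}{23650} \approx -8304.0$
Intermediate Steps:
$w = - \frac{1}{23650}$ ($w = \frac{1}{-23650} = - \frac{1}{23650} \approx -4.2283 \cdot 10^{-5}$)
$\left(-16\right) 519 - w = \left(-16\right) 519 - - \frac{1}{23650} = -8304 + \frac{1}{23650} = - \frac{196389599}{23650}$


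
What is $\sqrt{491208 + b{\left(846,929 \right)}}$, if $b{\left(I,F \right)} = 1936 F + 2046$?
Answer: $\sqrt{2291798} \approx 1513.9$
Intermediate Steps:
$b{\left(I,F \right)} = 2046 + 1936 F$
$\sqrt{491208 + b{\left(846,929 \right)}} = \sqrt{491208 + \left(2046 + 1936 \cdot 929\right)} = \sqrt{491208 + \left(2046 + 1798544\right)} = \sqrt{491208 + 1800590} = \sqrt{2291798}$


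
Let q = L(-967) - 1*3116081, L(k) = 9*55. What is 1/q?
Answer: -1/3115586 ≈ -3.2097e-7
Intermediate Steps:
L(k) = 495
q = -3115586 (q = 495 - 1*3116081 = 495 - 3116081 = -3115586)
1/q = 1/(-3115586) = -1/3115586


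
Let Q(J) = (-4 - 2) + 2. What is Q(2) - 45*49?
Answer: -2209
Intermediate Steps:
Q(J) = -4 (Q(J) = -6 + 2 = -4)
Q(2) - 45*49 = -4 - 45*49 = -4 - 2205 = -2209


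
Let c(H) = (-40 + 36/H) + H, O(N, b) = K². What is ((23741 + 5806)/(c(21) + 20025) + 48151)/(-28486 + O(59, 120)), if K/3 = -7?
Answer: -6743946983/3927814430 ≈ -1.7170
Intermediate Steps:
K = -21 (K = 3*(-7) = -21)
O(N, b) = 441 (O(N, b) = (-21)² = 441)
c(H) = -40 + H + 36/H
((23741 + 5806)/(c(21) + 20025) + 48151)/(-28486 + O(59, 120)) = ((23741 + 5806)/((-40 + 21 + 36/21) + 20025) + 48151)/(-28486 + 441) = (29547/((-40 + 21 + 36*(1/21)) + 20025) + 48151)/(-28045) = (29547/((-40 + 21 + 12/7) + 20025) + 48151)*(-1/28045) = (29547/(-121/7 + 20025) + 48151)*(-1/28045) = (29547/(140054/7) + 48151)*(-1/28045) = (29547*(7/140054) + 48151)*(-1/28045) = (206829/140054 + 48151)*(-1/28045) = (6743946983/140054)*(-1/28045) = -6743946983/3927814430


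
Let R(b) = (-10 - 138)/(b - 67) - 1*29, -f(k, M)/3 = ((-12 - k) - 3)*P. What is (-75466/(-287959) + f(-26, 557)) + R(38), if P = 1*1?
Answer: -472943836/8350811 ≈ -56.634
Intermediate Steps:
P = 1
f(k, M) = 45 + 3*k (f(k, M) = -3*((-12 - k) - 3) = -3*(-15 - k) = 45 + 3*k)
R(b) = -29 - 148/(-67 + b) (R(b) = -148/(-67 + b) - 29 = -29 - 148/(-67 + b))
(-75466/(-287959) + f(-26, 557)) + R(38) = (-75466/(-287959) + (45 + 3*(-26))) + (1795 - 29*38)/(-67 + 38) = (-75466*(-1/287959) + (45 - 78)) + (1795 - 1102)/(-29) = (75466/287959 - 33) - 1/29*693 = -9427181/287959 - 693/29 = -472943836/8350811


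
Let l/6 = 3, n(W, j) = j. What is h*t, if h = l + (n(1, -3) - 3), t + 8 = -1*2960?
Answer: -35616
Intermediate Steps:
l = 18 (l = 6*3 = 18)
t = -2968 (t = -8 - 1*2960 = -8 - 2960 = -2968)
h = 12 (h = 18 + (-3 - 3) = 18 - 6 = 12)
h*t = 12*(-2968) = -35616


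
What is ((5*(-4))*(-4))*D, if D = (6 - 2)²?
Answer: 1280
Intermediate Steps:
D = 16 (D = 4² = 16)
((5*(-4))*(-4))*D = ((5*(-4))*(-4))*16 = -20*(-4)*16 = 80*16 = 1280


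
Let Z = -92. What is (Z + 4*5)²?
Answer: 5184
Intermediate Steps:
(Z + 4*5)² = (-92 + 4*5)² = (-92 + 20)² = (-72)² = 5184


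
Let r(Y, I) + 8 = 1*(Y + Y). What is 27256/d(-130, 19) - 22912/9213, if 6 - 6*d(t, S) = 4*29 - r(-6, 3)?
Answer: -754817864/598845 ≈ -1260.5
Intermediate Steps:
r(Y, I) = -8 + 2*Y (r(Y, I) = -8 + 1*(Y + Y) = -8 + 1*(2*Y) = -8 + 2*Y)
d(t, S) = -65/3 (d(t, S) = 1 - (4*29 - (-8 + 2*(-6)))/6 = 1 - (116 - (-8 - 12))/6 = 1 - (116 - 1*(-20))/6 = 1 - (116 + 20)/6 = 1 - ⅙*136 = 1 - 68/3 = -65/3)
27256/d(-130, 19) - 22912/9213 = 27256/(-65/3) - 22912/9213 = 27256*(-3/65) - 22912*1/9213 = -81768/65 - 22912/9213 = -754817864/598845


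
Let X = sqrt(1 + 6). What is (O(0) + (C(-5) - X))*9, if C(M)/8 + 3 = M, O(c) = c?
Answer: -576 - 9*sqrt(7) ≈ -599.81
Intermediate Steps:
X = sqrt(7) ≈ 2.6458
C(M) = -24 + 8*M
(O(0) + (C(-5) - X))*9 = (0 + ((-24 + 8*(-5)) - sqrt(7)))*9 = (0 + ((-24 - 40) - sqrt(7)))*9 = (0 + (-64 - sqrt(7)))*9 = (-64 - sqrt(7))*9 = -576 - 9*sqrt(7)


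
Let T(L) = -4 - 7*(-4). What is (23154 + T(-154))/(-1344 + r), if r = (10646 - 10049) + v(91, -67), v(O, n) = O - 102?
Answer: -11589/379 ≈ -30.578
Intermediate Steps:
v(O, n) = -102 + O
T(L) = 24 (T(L) = -4 + 28 = 24)
r = 586 (r = (10646 - 10049) + (-102 + 91) = 597 - 11 = 586)
(23154 + T(-154))/(-1344 + r) = (23154 + 24)/(-1344 + 586) = 23178/(-758) = 23178*(-1/758) = -11589/379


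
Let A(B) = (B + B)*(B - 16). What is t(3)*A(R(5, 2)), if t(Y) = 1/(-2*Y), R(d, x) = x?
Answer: 28/3 ≈ 9.3333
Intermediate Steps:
A(B) = 2*B*(-16 + B) (A(B) = (2*B)*(-16 + B) = 2*B*(-16 + B))
t(Y) = -1/(2*Y)
t(3)*A(R(5, 2)) = (-½/3)*(2*2*(-16 + 2)) = (-½*⅓)*(2*2*(-14)) = -⅙*(-56) = 28/3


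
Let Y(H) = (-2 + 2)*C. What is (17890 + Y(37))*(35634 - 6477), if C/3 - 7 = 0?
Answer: 521618730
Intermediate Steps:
C = 21 (C = 21 + 3*0 = 21 + 0 = 21)
Y(H) = 0 (Y(H) = (-2 + 2)*21 = 0*21 = 0)
(17890 + Y(37))*(35634 - 6477) = (17890 + 0)*(35634 - 6477) = 17890*29157 = 521618730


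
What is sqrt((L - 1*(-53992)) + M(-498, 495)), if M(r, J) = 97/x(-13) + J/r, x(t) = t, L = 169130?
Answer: sqrt(1039031744582)/2158 ≈ 472.35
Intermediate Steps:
M(r, J) = -97/13 + J/r (M(r, J) = 97/(-13) + J/r = 97*(-1/13) + J/r = -97/13 + J/r)
sqrt((L - 1*(-53992)) + M(-498, 495)) = sqrt((169130 - 1*(-53992)) + (-97/13 + 495/(-498))) = sqrt((169130 + 53992) + (-97/13 + 495*(-1/498))) = sqrt(223122 + (-97/13 - 165/166)) = sqrt(223122 - 18247/2158) = sqrt(481479029/2158) = sqrt(1039031744582)/2158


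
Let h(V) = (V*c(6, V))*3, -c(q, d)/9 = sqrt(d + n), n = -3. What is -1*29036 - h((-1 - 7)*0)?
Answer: -29036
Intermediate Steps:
c(q, d) = -9*sqrt(-3 + d) (c(q, d) = -9*sqrt(d - 3) = -9*sqrt(-3 + d))
h(V) = -27*V*sqrt(-3 + V) (h(V) = (V*(-9*sqrt(-3 + V)))*3 = -9*V*sqrt(-3 + V)*3 = -27*V*sqrt(-3 + V))
-1*29036 - h((-1 - 7)*0) = -1*29036 - (-27)*(-1 - 7)*0*sqrt(-3 + (-1 - 7)*0) = -29036 - (-27)*(-8*0)*sqrt(-3 - 8*0) = -29036 - (-27)*0*sqrt(-3 + 0) = -29036 - (-27)*0*sqrt(-3) = -29036 - (-27)*0*I*sqrt(3) = -29036 - 1*0 = -29036 + 0 = -29036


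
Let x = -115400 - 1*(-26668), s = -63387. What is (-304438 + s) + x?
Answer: -456557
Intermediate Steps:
x = -88732 (x = -115400 + 26668 = -88732)
(-304438 + s) + x = (-304438 - 63387) - 88732 = -367825 - 88732 = -456557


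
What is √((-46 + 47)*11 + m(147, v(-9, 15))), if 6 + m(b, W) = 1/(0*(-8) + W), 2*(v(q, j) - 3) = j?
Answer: √2247/21 ≈ 2.2573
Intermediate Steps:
v(q, j) = 3 + j/2
m(b, W) = -6 + 1/W (m(b, W) = -6 + 1/(0*(-8) + W) = -6 + 1/(0 + W) = -6 + 1/W)
√((-46 + 47)*11 + m(147, v(-9, 15))) = √((-46 + 47)*11 + (-6 + 1/(3 + (½)*15))) = √(1*11 + (-6 + 1/(3 + 15/2))) = √(11 + (-6 + 1/(21/2))) = √(11 + (-6 + 2/21)) = √(11 - 124/21) = √(107/21) = √2247/21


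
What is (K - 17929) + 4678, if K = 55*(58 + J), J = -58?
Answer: -13251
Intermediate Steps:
K = 0 (K = 55*(58 - 58) = 55*0 = 0)
(K - 17929) + 4678 = (0 - 17929) + 4678 = -17929 + 4678 = -13251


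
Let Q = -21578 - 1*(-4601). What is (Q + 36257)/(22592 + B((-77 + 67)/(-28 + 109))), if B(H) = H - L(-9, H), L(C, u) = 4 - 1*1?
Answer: 1561680/1829699 ≈ 0.85352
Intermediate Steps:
L(C, u) = 3 (L(C, u) = 4 - 1 = 3)
B(H) = -3 + H (B(H) = H - 1*3 = H - 3 = -3 + H)
Q = -16977 (Q = -21578 + 4601 = -16977)
(Q + 36257)/(22592 + B((-77 + 67)/(-28 + 109))) = (-16977 + 36257)/(22592 + (-3 + (-77 + 67)/(-28 + 109))) = 19280/(22592 + (-3 - 10/81)) = 19280/(22592 - 253/81) = 19280/(1829699/81) = 19280*(81/1829699) = 1561680/1829699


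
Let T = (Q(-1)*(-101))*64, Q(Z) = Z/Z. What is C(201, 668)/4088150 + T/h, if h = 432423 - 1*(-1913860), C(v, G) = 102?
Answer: -13093240367/4795978423225 ≈ -0.0027300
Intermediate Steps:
Q(Z) = 1
T = -6464 (T = (1*(-101))*64 = -101*64 = -6464)
h = 2346283 (h = 432423 + 1913860 = 2346283)
C(201, 668)/4088150 + T/h = 102/4088150 - 6464/2346283 = 102*(1/4088150) - 6464*1/2346283 = 51/2044075 - 6464/2346283 = -13093240367/4795978423225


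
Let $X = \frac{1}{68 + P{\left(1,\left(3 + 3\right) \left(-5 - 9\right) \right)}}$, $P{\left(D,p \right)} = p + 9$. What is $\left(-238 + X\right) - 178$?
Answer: $- \frac{2913}{7} \approx -416.14$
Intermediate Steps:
$P{\left(D,p \right)} = 9 + p$
$X = - \frac{1}{7}$ ($X = \frac{1}{68 + \left(9 + \left(3 + 3\right) \left(-5 - 9\right)\right)} = \frac{1}{68 + \left(9 + 6 \left(-14\right)\right)} = \frac{1}{68 + \left(9 - 84\right)} = \frac{1}{68 - 75} = \frac{1}{-7} = - \frac{1}{7} \approx -0.14286$)
$\left(-238 + X\right) - 178 = \left(-238 - \frac{1}{7}\right) - 178 = - \frac{1667}{7} - 178 = - \frac{2913}{7}$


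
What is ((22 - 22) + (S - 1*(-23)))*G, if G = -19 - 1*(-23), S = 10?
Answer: 132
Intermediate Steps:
G = 4 (G = -19 + 23 = 4)
((22 - 22) + (S - 1*(-23)))*G = ((22 - 22) + (10 - 1*(-23)))*4 = (0 + (10 + 23))*4 = (0 + 33)*4 = 33*4 = 132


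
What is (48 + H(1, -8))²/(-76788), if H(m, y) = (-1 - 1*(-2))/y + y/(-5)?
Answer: -3916441/122860800 ≈ -0.031877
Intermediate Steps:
H(m, y) = 1/y - y/5 (H(m, y) = (-1 + 2)/y + y*(-⅕) = 1/y - y/5)
(48 + H(1, -8))²/(-76788) = (48 + (1/(-8) - ⅕*(-8)))²/(-76788) = (48 + (-⅛ + 8/5))²*(-1/76788) = (48 + 59/40)²*(-1/76788) = (1979/40)²*(-1/76788) = (3916441/1600)*(-1/76788) = -3916441/122860800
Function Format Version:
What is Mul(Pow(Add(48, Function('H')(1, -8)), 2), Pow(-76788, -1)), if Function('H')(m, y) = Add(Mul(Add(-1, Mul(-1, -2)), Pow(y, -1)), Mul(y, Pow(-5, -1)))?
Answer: Rational(-3916441, 122860800) ≈ -0.031877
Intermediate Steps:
Function('H')(m, y) = Add(Pow(y, -1), Mul(Rational(-1, 5), y)) (Function('H')(m, y) = Add(Mul(Add(-1, 2), Pow(y, -1)), Mul(y, Rational(-1, 5))) = Add(Mul(1, Pow(y, -1)), Mul(Rational(-1, 5), y)) = Add(Pow(y, -1), Mul(Rational(-1, 5), y)))
Mul(Pow(Add(48, Function('H')(1, -8)), 2), Pow(-76788, -1)) = Mul(Pow(Add(48, Add(Pow(-8, -1), Mul(Rational(-1, 5), -8))), 2), Pow(-76788, -1)) = Mul(Pow(Add(48, Add(Rational(-1, 8), Rational(8, 5))), 2), Rational(-1, 76788)) = Mul(Pow(Add(48, Rational(59, 40)), 2), Rational(-1, 76788)) = Mul(Pow(Rational(1979, 40), 2), Rational(-1, 76788)) = Mul(Rational(3916441, 1600), Rational(-1, 76788)) = Rational(-3916441, 122860800)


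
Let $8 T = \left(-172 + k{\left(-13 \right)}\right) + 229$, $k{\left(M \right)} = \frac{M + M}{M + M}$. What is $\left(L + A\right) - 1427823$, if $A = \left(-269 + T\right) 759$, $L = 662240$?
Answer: $- \frac{3857005}{4} \approx -9.6425 \cdot 10^{5}$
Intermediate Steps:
$k{\left(M \right)} = 1$ ($k{\left(M \right)} = \frac{2 M}{2 M} = 2 M \frac{1}{2 M} = 1$)
$T = \frac{29}{4}$ ($T = \frac{\left(-172 + 1\right) + 229}{8} = \frac{-171 + 229}{8} = \frac{1}{8} \cdot 58 = \frac{29}{4} \approx 7.25$)
$A = - \frac{794673}{4}$ ($A = \left(-269 + \frac{29}{4}\right) 759 = \left(- \frac{1047}{4}\right) 759 = - \frac{794673}{4} \approx -1.9867 \cdot 10^{5}$)
$\left(L + A\right) - 1427823 = \left(662240 - \frac{794673}{4}\right) - 1427823 = \frac{1854287}{4} - 1427823 = - \frac{3857005}{4}$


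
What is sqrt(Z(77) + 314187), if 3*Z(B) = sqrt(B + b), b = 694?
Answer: sqrt(2827683 + 3*sqrt(771))/3 ≈ 560.53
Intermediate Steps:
Z(B) = sqrt(694 + B)/3 (Z(B) = sqrt(B + 694)/3 = sqrt(694 + B)/3)
sqrt(Z(77) + 314187) = sqrt(sqrt(694 + 77)/3 + 314187) = sqrt(sqrt(771)/3 + 314187) = sqrt(314187 + sqrt(771)/3)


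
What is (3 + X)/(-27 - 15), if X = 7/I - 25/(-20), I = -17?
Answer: -87/952 ≈ -0.091387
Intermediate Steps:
X = 57/68 (X = 7/(-17) - 25/(-20) = 7*(-1/17) - 25*(-1/20) = -7/17 + 5/4 = 57/68 ≈ 0.83823)
(3 + X)/(-27 - 15) = (3 + 57/68)/(-27 - 15) = (261/68)/(-42) = -1/42*261/68 = -87/952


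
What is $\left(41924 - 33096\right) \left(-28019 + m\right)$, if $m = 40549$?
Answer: $110614840$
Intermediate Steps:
$\left(41924 - 33096\right) \left(-28019 + m\right) = \left(41924 - 33096\right) \left(-28019 + 40549\right) = 8828 \cdot 12530 = 110614840$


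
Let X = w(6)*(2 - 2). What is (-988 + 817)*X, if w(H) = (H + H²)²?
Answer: 0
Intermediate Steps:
X = 0 (X = (6²*(1 + 6)²)*(2 - 2) = (36*7²)*0 = (36*49)*0 = 1764*0 = 0)
(-988 + 817)*X = (-988 + 817)*0 = -171*0 = 0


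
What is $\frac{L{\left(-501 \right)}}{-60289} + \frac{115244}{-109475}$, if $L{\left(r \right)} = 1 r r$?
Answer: $- \frac{34426279991}{6600138275} \approx -5.216$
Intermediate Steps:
$L{\left(r \right)} = r^{2}$ ($L{\left(r \right)} = r r = r^{2}$)
$\frac{L{\left(-501 \right)}}{-60289} + \frac{115244}{-109475} = \frac{\left(-501\right)^{2}}{-60289} + \frac{115244}{-109475} = 251001 \left(- \frac{1}{60289}\right) + 115244 \left(- \frac{1}{109475}\right) = - \frac{251001}{60289} - \frac{115244}{109475} = - \frac{34426279991}{6600138275}$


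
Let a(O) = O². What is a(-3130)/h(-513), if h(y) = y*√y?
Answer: 9796900*I*√57/87723 ≈ 843.17*I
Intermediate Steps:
h(y) = y^(3/2)
a(-3130)/h(-513) = (-3130)²/((-513)^(3/2)) = 9796900/((-1539*I*√57)) = 9796900*(I*√57/87723) = 9796900*I*√57/87723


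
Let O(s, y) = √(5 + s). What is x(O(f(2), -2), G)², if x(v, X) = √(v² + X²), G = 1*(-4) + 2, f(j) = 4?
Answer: 13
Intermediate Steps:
G = -2 (G = -4 + 2 = -2)
x(v, X) = √(X² + v²)
x(O(f(2), -2), G)² = (√((-2)² + (√(5 + 4))²))² = (√(4 + (√9)²))² = (√(4 + 3²))² = (√(4 + 9))² = (√13)² = 13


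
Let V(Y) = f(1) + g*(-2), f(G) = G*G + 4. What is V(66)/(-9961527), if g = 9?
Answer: 13/9961527 ≈ 1.3050e-6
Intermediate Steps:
f(G) = 4 + G**2 (f(G) = G**2 + 4 = 4 + G**2)
V(Y) = -13 (V(Y) = (4 + 1**2) + 9*(-2) = (4 + 1) - 18 = 5 - 18 = -13)
V(66)/(-9961527) = -13/(-9961527) = -13*(-1/9961527) = 13/9961527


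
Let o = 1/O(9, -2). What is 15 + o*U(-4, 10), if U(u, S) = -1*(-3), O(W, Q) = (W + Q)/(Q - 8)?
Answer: 75/7 ≈ 10.714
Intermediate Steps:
O(W, Q) = (Q + W)/(-8 + Q)
U(u, S) = 3
o = -10/7 (o = 1/((-2 + 9)/(-8 - 2)) = 1/(7/(-10)) = 1/(-⅒*7) = 1/(-7/10) = -10/7 ≈ -1.4286)
15 + o*U(-4, 10) = 15 - 10/7*3 = 15 - 30/7 = 75/7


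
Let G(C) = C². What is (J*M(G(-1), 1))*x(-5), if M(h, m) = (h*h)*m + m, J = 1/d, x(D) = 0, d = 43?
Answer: 0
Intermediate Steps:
J = 1/43 ≈ 0.023256
M(h, m) = m + m*h² (M(h, m) = h²*m + m = m*h² + m = m + m*h²)
(J*M(G(-1), 1))*x(-5) = ((1*(1 + ((-1)²)²))/43)*0 = ((1*(1 + 1²))/43)*0 = ((1*(1 + 1))/43)*0 = ((1*2)/43)*0 = ((1/43)*2)*0 = (2/43)*0 = 0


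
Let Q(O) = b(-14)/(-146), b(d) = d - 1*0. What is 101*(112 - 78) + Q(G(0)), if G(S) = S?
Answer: 250689/73 ≈ 3434.1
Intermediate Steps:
b(d) = d (b(d) = d + 0 = d)
Q(O) = 7/73 (Q(O) = -14/(-146) = -14*(-1/146) = 7/73)
101*(112 - 78) + Q(G(0)) = 101*(112 - 78) + 7/73 = 101*34 + 7/73 = 3434 + 7/73 = 250689/73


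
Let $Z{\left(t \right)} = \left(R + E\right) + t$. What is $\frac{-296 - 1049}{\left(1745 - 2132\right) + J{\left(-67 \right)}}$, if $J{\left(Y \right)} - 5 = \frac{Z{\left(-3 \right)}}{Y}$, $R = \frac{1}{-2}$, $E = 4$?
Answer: $\frac{180230}{51189} \approx 3.5209$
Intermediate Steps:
$R = - \frac{1}{2} \approx -0.5$
$Z{\left(t \right)} = \frac{7}{2} + t$ ($Z{\left(t \right)} = \left(- \frac{1}{2} + 4\right) + t = \frac{7}{2} + t$)
$J{\left(Y \right)} = 5 + \frac{1}{2 Y}$ ($J{\left(Y \right)} = 5 + \frac{\frac{7}{2} - 3}{Y} = 5 + \frac{1}{2 Y}$)
$\frac{-296 - 1049}{\left(1745 - 2132\right) + J{\left(-67 \right)}} = \frac{-296 - 1049}{\left(1745 - 2132\right) + \left(5 + \frac{1}{2 \left(-67\right)}\right)} = - \frac{1345}{-387 + \left(5 + \frac{1}{2} \left(- \frac{1}{67}\right)\right)} = - \frac{1345}{-387 + \left(5 - \frac{1}{134}\right)} = - \frac{1345}{-387 + \frac{669}{134}} = - \frac{1345}{- \frac{51189}{134}} = \left(-1345\right) \left(- \frac{134}{51189}\right) = \frac{180230}{51189}$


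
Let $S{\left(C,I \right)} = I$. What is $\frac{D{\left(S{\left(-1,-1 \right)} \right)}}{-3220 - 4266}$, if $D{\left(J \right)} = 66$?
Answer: $- \frac{33}{3743} \approx -0.0088165$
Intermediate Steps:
$\frac{D{\left(S{\left(-1,-1 \right)} \right)}}{-3220 - 4266} = \frac{66}{-3220 - 4266} = \frac{66}{-7486} = 66 \left(- \frac{1}{7486}\right) = - \frac{33}{3743}$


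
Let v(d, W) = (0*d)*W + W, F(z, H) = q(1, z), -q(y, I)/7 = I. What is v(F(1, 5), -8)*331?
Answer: -2648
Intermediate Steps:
q(y, I) = -7*I
F(z, H) = -7*z
v(d, W) = W (v(d, W) = 0*W + W = 0 + W = W)
v(F(1, 5), -8)*331 = -8*331 = -2648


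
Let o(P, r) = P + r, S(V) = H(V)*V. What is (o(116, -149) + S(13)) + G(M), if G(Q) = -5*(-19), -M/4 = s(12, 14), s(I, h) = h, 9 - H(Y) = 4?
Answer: 127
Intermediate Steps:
H(Y) = 5 (H(Y) = 9 - 1*4 = 9 - 4 = 5)
M = -56 (M = -4*14 = -56)
S(V) = 5*V
G(Q) = 95
(o(116, -149) + S(13)) + G(M) = ((116 - 149) + 5*13) + 95 = (-33 + 65) + 95 = 32 + 95 = 127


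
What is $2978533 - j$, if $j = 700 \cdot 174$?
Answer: $2856733$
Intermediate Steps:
$j = 121800$
$2978533 - j = 2978533 - 121800 = 2856733$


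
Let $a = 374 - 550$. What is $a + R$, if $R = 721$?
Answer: $545$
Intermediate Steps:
$a = -176$
$a + R = -176 + 721 = 545$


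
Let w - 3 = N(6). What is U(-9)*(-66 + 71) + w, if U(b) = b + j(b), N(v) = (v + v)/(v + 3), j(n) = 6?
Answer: -32/3 ≈ -10.667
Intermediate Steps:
N(v) = 2*v/(3 + v) (N(v) = (2*v)/(3 + v) = 2*v/(3 + v))
w = 13/3 (w = 3 + 2*6/(3 + 6) = 3 + 2*6/9 = 3 + 2*6*(⅑) = 3 + 4/3 = 13/3 ≈ 4.3333)
U(b) = 6 + b (U(b) = b + 6 = 6 + b)
U(-9)*(-66 + 71) + w = (6 - 9)*(-66 + 71) + 13/3 = -3*5 + 13/3 = -15 + 13/3 = -32/3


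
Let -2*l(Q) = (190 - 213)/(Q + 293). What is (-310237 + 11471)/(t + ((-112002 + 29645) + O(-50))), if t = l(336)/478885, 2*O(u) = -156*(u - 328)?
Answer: 179987791334780/31852668949067 ≈ 5.6506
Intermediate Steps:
l(Q) = 23/(2*(293 + Q)) (l(Q) = -(190 - 213)/(2*(Q + 293)) = -(-23)/(2*(293 + Q)) = 23/(2*(293 + Q)))
O(u) = 25584 - 78*u (O(u) = (-156*(u - 328))/2 = (-156*(-328 + u))/2 = (51168 - 156*u)/2 = 25584 - 78*u)
t = 23/602437330 (t = (23/(2*(293 + 336)))/478885 = ((23/2)/629)*(1/478885) = ((23/2)*(1/629))*(1/478885) = (23/1258)*(1/478885) = 23/602437330 ≈ 3.8178e-8)
(-310237 + 11471)/(t + ((-112002 + 29645) + O(-50))) = (-310237 + 11471)/(23/602437330 + ((-112002 + 29645) + (25584 - 78*(-50)))) = -298766/(23/602437330 + (-82357 + (25584 + 3900))) = -298766/(23/602437330 + (-82357 + 29484)) = -298766/(23/602437330 - 52873) = -298766/(-31852668949067/602437330) = -298766*(-602437330/31852668949067) = 179987791334780/31852668949067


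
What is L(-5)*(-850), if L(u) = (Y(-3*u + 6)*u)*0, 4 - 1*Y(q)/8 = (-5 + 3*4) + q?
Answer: 0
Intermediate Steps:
Y(q) = -24 - 8*q (Y(q) = 32 - 8*((-5 + 3*4) + q) = 32 - 8*((-5 + 12) + q) = 32 - 8*(7 + q) = 32 + (-56 - 8*q) = -24 - 8*q)
L(u) = 0 (L(u) = ((-24 - 8*(-3*u + 6))*u)*0 = ((-24 - 8*(6 - 3*u))*u)*0 = ((-24 + (-48 + 24*u))*u)*0 = ((-72 + 24*u)*u)*0 = (u*(-72 + 24*u))*0 = 0)
L(-5)*(-850) = 0*(-850) = 0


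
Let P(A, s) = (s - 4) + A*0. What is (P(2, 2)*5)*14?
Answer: -140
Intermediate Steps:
P(A, s) = -4 + s (P(A, s) = (-4 + s) + 0 = -4 + s)
(P(2, 2)*5)*14 = ((-4 + 2)*5)*14 = -2*5*14 = -10*14 = -140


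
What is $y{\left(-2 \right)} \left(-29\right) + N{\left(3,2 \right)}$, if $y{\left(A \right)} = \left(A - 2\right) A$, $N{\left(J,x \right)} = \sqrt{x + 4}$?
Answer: $-232 + \sqrt{6} \approx -229.55$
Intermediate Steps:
$N{\left(J,x \right)} = \sqrt{4 + x}$
$y{\left(A \right)} = A \left(-2 + A\right)$ ($y{\left(A \right)} = \left(-2 + A\right) A = A \left(-2 + A\right)$)
$y{\left(-2 \right)} \left(-29\right) + N{\left(3,2 \right)} = - 2 \left(-2 - 2\right) \left(-29\right) + \sqrt{4 + 2} = \left(-2\right) \left(-4\right) \left(-29\right) + \sqrt{6} = 8 \left(-29\right) + \sqrt{6} = -232 + \sqrt{6}$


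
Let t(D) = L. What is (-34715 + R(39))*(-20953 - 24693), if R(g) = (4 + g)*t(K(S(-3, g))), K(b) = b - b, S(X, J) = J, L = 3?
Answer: 1578712556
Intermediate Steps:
K(b) = 0
t(D) = 3
R(g) = 12 + 3*g (R(g) = (4 + g)*3 = 12 + 3*g)
(-34715 + R(39))*(-20953 - 24693) = (-34715 + (12 + 3*39))*(-20953 - 24693) = (-34715 + (12 + 117))*(-45646) = (-34715 + 129)*(-45646) = -34586*(-45646) = 1578712556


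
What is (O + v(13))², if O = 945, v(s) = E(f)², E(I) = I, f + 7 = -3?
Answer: 1092025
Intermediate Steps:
f = -10 (f = -7 - 3 = -10)
v(s) = 100 (v(s) = (-10)² = 100)
(O + v(13))² = (945 + 100)² = 1045² = 1092025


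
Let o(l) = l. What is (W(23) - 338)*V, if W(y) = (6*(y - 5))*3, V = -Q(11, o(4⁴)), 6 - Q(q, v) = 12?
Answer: -84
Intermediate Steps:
Q(q, v) = -6 (Q(q, v) = 6 - 1*12 = 6 - 12 = -6)
V = 6 (V = -1*(-6) = 6)
W(y) = -90 + 18*y (W(y) = (6*(-5 + y))*3 = (-30 + 6*y)*3 = -90 + 18*y)
(W(23) - 338)*V = ((-90 + 18*23) - 338)*6 = ((-90 + 414) - 338)*6 = (324 - 338)*6 = -14*6 = -84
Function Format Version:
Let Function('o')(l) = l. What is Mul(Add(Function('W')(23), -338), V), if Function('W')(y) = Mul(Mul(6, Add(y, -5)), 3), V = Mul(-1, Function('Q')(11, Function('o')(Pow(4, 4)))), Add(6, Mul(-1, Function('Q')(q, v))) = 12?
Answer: -84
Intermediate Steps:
Function('Q')(q, v) = -6 (Function('Q')(q, v) = Add(6, Mul(-1, 12)) = Add(6, -12) = -6)
V = 6 (V = Mul(-1, -6) = 6)
Function('W')(y) = Add(-90, Mul(18, y)) (Function('W')(y) = Mul(Mul(6, Add(-5, y)), 3) = Mul(Add(-30, Mul(6, y)), 3) = Add(-90, Mul(18, y)))
Mul(Add(Function('W')(23), -338), V) = Mul(Add(Add(-90, Mul(18, 23)), -338), 6) = Mul(Add(Add(-90, 414), -338), 6) = Mul(Add(324, -338), 6) = Mul(-14, 6) = -84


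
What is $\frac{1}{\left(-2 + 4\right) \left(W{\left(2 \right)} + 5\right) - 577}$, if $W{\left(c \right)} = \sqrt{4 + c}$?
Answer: $- \frac{189}{107155} - \frac{2 \sqrt{6}}{321465} \approx -0.001779$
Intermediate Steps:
$\frac{1}{\left(-2 + 4\right) \left(W{\left(2 \right)} + 5\right) - 577} = \frac{1}{\left(-2 + 4\right) \left(\sqrt{4 + 2} + 5\right) - 577} = \frac{1}{2 \left(\sqrt{6} + 5\right) - 577} = \frac{1}{2 \left(5 + \sqrt{6}\right) - 577} = \frac{1}{\left(10 + 2 \sqrt{6}\right) - 577} = \frac{1}{-567 + 2 \sqrt{6}}$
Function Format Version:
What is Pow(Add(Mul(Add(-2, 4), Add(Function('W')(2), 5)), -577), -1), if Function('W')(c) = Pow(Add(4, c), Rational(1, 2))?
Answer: Add(Rational(-189, 107155), Mul(Rational(-2, 321465), Pow(6, Rational(1, 2)))) ≈ -0.0017790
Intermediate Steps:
Pow(Add(Mul(Add(-2, 4), Add(Function('W')(2), 5)), -577), -1) = Pow(Add(Mul(Add(-2, 4), Add(Pow(Add(4, 2), Rational(1, 2)), 5)), -577), -1) = Pow(Add(Mul(2, Add(Pow(6, Rational(1, 2)), 5)), -577), -1) = Pow(Add(Mul(2, Add(5, Pow(6, Rational(1, 2)))), -577), -1) = Pow(Add(Add(10, Mul(2, Pow(6, Rational(1, 2)))), -577), -1) = Pow(Add(-567, Mul(2, Pow(6, Rational(1, 2)))), -1)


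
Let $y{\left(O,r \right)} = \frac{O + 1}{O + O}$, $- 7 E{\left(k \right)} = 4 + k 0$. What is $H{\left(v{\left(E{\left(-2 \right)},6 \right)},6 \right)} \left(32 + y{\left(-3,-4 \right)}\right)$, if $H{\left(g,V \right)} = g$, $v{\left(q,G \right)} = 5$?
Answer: $\frac{485}{3} \approx 161.67$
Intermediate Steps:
$E{\left(k \right)} = - \frac{4}{7}$ ($E{\left(k \right)} = - \frac{4 + k 0}{7} = - \frac{4 + 0}{7} = \left(- \frac{1}{7}\right) 4 = - \frac{4}{7}$)
$y{\left(O,r \right)} = \frac{1 + O}{2 O}$
$H{\left(v{\left(E{\left(-2 \right)},6 \right)},6 \right)} \left(32 + y{\left(-3,-4 \right)}\right) = 5 \left(32 + \frac{1 - 3}{2 \left(-3\right)}\right) = 5 \left(32 + \frac{1}{2} \left(- \frac{1}{3}\right) \left(-2\right)\right) = 5 \left(32 + \frac{1}{3}\right) = 5 \cdot \frac{97}{3} = \frac{485}{3}$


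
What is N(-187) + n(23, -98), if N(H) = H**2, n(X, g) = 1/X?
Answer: 804288/23 ≈ 34969.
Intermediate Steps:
N(-187) + n(23, -98) = (-187)**2 + 1/23 = 34969 + 1/23 = 804288/23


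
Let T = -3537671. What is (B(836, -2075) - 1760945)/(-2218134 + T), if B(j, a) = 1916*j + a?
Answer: 161244/5755805 ≈ 0.028014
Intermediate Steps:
B(j, a) = a + 1916*j
(B(836, -2075) - 1760945)/(-2218134 + T) = ((-2075 + 1916*836) - 1760945)/(-2218134 - 3537671) = ((-2075 + 1601776) - 1760945)/(-5755805) = (1599701 - 1760945)*(-1/5755805) = -161244*(-1/5755805) = 161244/5755805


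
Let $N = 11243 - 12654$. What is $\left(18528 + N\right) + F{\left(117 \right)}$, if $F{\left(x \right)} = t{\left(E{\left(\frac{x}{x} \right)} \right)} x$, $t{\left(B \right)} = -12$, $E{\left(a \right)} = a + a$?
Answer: $15713$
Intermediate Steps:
$E{\left(a \right)} = 2 a$
$N = -1411$ ($N = 11243 - 12654 = -1411$)
$F{\left(x \right)} = - 12 x$
$\left(18528 + N\right) + F{\left(117 \right)} = \left(18528 - 1411\right) - 1404 = 17117 - 1404 = 15713$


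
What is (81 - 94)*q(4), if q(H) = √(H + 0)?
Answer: -26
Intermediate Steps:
q(H) = √H
(81 - 94)*q(4) = (81 - 94)*√4 = -13*2 = -26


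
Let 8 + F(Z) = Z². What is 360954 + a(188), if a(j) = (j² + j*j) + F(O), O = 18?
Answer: 431958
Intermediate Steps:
F(Z) = -8 + Z²
a(j) = 316 + 2*j² (a(j) = (j² + j*j) + (-8 + 18²) = (j² + j²) + (-8 + 324) = 2*j² + 316 = 316 + 2*j²)
360954 + a(188) = 360954 + (316 + 2*188²) = 360954 + (316 + 2*35344) = 360954 + (316 + 70688) = 360954 + 71004 = 431958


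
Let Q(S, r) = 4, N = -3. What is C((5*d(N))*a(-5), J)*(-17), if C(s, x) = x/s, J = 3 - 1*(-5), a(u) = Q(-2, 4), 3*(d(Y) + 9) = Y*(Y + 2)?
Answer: 17/20 ≈ 0.85000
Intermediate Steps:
d(Y) = -9 + Y*(2 + Y)/3 (d(Y) = -9 + (Y*(Y + 2))/3 = -9 + (Y*(2 + Y))/3 = -9 + Y*(2 + Y)/3)
a(u) = 4
J = 8 (J = 3 + 5 = 8)
C((5*d(N))*a(-5), J)*(-17) = (8/(((5*(-9 + (1/3)*(-3)**2 + (2/3)*(-3)))*4)))*(-17) = (8/(((5*(-9 + (1/3)*9 - 2))*4)))*(-17) = (8/(((5*(-9 + 3 - 2))*4)))*(-17) = (8/(((5*(-8))*4)))*(-17) = (8/((-40*4)))*(-17) = (8/(-160))*(-17) = (8*(-1/160))*(-17) = -1/20*(-17) = 17/20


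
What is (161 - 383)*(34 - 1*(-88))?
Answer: -27084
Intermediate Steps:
(161 - 383)*(34 - 1*(-88)) = -222*(34 + 88) = -222*122 = -27084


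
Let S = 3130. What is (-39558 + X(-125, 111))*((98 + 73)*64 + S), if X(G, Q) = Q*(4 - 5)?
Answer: -558301506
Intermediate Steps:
X(G, Q) = -Q (X(G, Q) = Q*(-1) = -Q)
(-39558 + X(-125, 111))*((98 + 73)*64 + S) = (-39558 - 1*111)*((98 + 73)*64 + 3130) = (-39558 - 111)*(171*64 + 3130) = -39669*(10944 + 3130) = -39669*14074 = -558301506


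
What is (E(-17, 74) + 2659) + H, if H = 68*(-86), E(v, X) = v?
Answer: -3206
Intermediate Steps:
H = -5848
(E(-17, 74) + 2659) + H = (-17 + 2659) - 5848 = 2642 - 5848 = -3206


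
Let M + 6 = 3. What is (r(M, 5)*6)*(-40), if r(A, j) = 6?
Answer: -1440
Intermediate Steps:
M = -3 (M = -6 + 3 = -3)
(r(M, 5)*6)*(-40) = (6*6)*(-40) = 36*(-40) = -1440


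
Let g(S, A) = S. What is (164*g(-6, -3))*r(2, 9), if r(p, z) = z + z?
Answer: -17712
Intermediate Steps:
r(p, z) = 2*z
(164*g(-6, -3))*r(2, 9) = (164*(-6))*(2*9) = -984*18 = -17712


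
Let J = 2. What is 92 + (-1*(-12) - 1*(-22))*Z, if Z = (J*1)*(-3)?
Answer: -112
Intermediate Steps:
Z = -6 (Z = (2*1)*(-3) = 2*(-3) = -6)
92 + (-1*(-12) - 1*(-22))*Z = 92 + (-1*(-12) - 1*(-22))*(-6) = 92 + (12 + 22)*(-6) = 92 + 34*(-6) = 92 - 204 = -112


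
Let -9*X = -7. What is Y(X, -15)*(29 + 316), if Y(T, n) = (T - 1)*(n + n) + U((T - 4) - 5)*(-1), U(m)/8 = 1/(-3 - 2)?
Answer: 2852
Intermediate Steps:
X = 7/9 (X = -1/9*(-7) = 7/9 ≈ 0.77778)
U(m) = -8/5 (U(m) = 8/(-3 - 2) = 8/(-5) = 8*(-1/5) = -8/5)
Y(T, n) = 8/5 + 2*n*(-1 + T) (Y(T, n) = (T - 1)*(n + n) - 8/5*(-1) = (-1 + T)*(2*n) + 8/5 = 2*n*(-1 + T) + 8/5 = 8/5 + 2*n*(-1 + T))
Y(X, -15)*(29 + 316) = (8/5 - 2*(-15) + 2*(7/9)*(-15))*(29 + 316) = (8/5 + 30 - 70/3)*345 = (124/15)*345 = 2852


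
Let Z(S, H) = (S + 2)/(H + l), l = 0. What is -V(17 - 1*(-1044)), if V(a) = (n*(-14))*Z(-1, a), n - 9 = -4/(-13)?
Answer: 1694/13793 ≈ 0.12282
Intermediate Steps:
n = 121/13 (n = 9 - 4/(-13) = 9 - 4*(-1/13) = 9 + 4/13 = 121/13 ≈ 9.3077)
Z(S, H) = (2 + S)/H (Z(S, H) = (S + 2)/(H + 0) = (2 + S)/H)
V(a) = -1694/(13*a) (V(a) = ((121/13)*(-14))*((2 - 1)/a) = -1694/(13*a))
-V(17 - 1*(-1044)) = -(-1694)/(13*(17 - 1*(-1044))) = -(-1694)/(13*(17 + 1044)) = -(-1694)/(13*1061) = -1*(-1694/13793) = 1694/13793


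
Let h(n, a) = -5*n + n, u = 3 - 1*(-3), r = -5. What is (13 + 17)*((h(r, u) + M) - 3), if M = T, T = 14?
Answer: 930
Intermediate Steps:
M = 14
u = 6 (u = 3 + 3 = 6)
h(n, a) = -4*n
(13 + 17)*((h(r, u) + M) - 3) = (13 + 17)*((-4*(-5) + 14) - 3) = 30*((20 + 14) - 3) = 30*(34 - 3) = 30*31 = 930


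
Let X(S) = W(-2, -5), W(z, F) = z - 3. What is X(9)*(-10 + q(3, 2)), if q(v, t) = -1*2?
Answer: 60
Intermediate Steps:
W(z, F) = -3 + z
X(S) = -5 (X(S) = -3 - 2 = -5)
q(v, t) = -2
X(9)*(-10 + q(3, 2)) = -5*(-10 - 2) = -5*(-12) = 60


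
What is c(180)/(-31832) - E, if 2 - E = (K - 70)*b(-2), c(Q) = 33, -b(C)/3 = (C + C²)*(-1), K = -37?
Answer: -20499841/31832 ≈ -644.00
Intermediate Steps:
b(C) = 3*C + 3*C² (b(C) = -3*(C + C²)*(-1) = -3*(-C - C²) = 3*C + 3*C²)
E = 644 (E = 2 - (-37 - 70)*3*(-2)*(1 - 2) = 2 - (-107)*3*(-2)*(-1) = 2 - (-107)*6 = 2 - 1*(-642) = 2 + 642 = 644)
c(180)/(-31832) - E = 33/(-31832) - 1*644 = 33*(-1/31832) - 644 = -33/31832 - 644 = -20499841/31832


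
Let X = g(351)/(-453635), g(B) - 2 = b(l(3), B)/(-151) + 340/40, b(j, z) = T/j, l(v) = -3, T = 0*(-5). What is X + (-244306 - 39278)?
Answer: -36755322243/129610 ≈ -2.8358e+5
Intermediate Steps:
T = 0
b(j, z) = 0 (b(j, z) = 0/j = 0)
g(B) = 21/2 (g(B) = 2 + (0/(-151) + 340/40) = 2 + (0*(-1/151) + 340*(1/40)) = 2 + (0 + 17/2) = 2 + 17/2 = 21/2)
X = -3/129610 (X = (21/2)/(-453635) = (21/2)*(-1/453635) = -3/129610 ≈ -2.3146e-5)
X + (-244306 - 39278) = -3/129610 + (-244306 - 39278) = -3/129610 - 283584 = -36755322243/129610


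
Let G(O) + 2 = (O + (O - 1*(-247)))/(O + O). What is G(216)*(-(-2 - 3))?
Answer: -925/432 ≈ -2.1412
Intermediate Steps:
G(O) = -2 + (247 + 2*O)/(2*O) (G(O) = -2 + (O + (O - 1*(-247)))/(O + O) = -2 + (O + (O + 247))/((2*O)) = -2 + (1/(2*O))*(O + (247 + O)) = -2 + (1/(2*O))*(247 + 2*O) = -2 + (247 + 2*O)/(2*O))
G(216)*(-(-2 - 3)) = ((247/2 - 1*216)/216)*(-(-2 - 3)) = ((247/2 - 216)/216)*(-1*(-5)) = ((1/216)*(-185/2))*5 = -185/432*5 = -925/432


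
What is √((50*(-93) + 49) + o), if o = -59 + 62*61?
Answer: I*√878 ≈ 29.631*I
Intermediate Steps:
o = 3723 (o = -59 + 3782 = 3723)
√((50*(-93) + 49) + o) = √((50*(-93) + 49) + 3723) = √((-4650 + 49) + 3723) = √(-4601 + 3723) = √(-878) = I*√878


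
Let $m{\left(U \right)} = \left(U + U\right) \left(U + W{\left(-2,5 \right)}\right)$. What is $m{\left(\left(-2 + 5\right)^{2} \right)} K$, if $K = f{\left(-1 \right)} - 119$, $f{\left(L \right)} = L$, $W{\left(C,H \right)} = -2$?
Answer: $-15120$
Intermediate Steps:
$m{\left(U \right)} = 2 U \left(-2 + U\right)$ ($m{\left(U \right)} = \left(U + U\right) \left(U - 2\right) = 2 U \left(-2 + U\right)$)
$K = -120$ ($K = -1 - 119 = -120$)
$m{\left(\left(-2 + 5\right)^{2} \right)} K = 2 \left(-2 + 5\right)^{2} \left(-2 + \left(-2 + 5\right)^{2}\right) \left(-120\right) = 2 \cdot 3^{2} \left(-2 + 3^{2}\right) \left(-120\right) = 2 \cdot 9 \left(-2 + 9\right) \left(-120\right) = 2 \cdot 9 \cdot 7 \left(-120\right) = 126 \left(-120\right) = -15120$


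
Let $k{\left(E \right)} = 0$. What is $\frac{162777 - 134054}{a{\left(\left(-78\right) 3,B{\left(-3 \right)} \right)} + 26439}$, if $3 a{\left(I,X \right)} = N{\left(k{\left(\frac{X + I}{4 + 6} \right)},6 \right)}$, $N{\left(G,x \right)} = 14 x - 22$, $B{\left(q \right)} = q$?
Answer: $\frac{86169}{79379} \approx 1.0855$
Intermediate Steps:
$N{\left(G,x \right)} = -22 + 14 x$
$a{\left(I,X \right)} = \frac{62}{3}$ ($a{\left(I,X \right)} = \frac{-22 + 14 \cdot 6}{3} = \frac{-22 + 84}{3} = \frac{1}{3} \cdot 62 = \frac{62}{3}$)
$\frac{162777 - 134054}{a{\left(\left(-78\right) 3,B{\left(-3 \right)} \right)} + 26439} = \frac{162777 - 134054}{\frac{62}{3} + 26439} = \frac{28723}{\frac{79379}{3}} = 28723 \cdot \frac{3}{79379} = \frac{86169}{79379}$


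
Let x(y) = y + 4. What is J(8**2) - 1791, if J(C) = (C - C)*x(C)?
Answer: -1791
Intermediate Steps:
x(y) = 4 + y
J(C) = 0 (J(C) = (C - C)*(4 + C) = 0*(4 + C) = 0)
J(8**2) - 1791 = 0 - 1791 = -1791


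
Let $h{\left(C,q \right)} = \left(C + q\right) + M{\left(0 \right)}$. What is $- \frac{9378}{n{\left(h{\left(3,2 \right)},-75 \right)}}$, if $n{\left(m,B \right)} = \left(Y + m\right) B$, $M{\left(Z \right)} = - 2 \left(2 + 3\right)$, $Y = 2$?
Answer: $- \frac{1042}{25} \approx -41.68$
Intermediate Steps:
$M{\left(Z \right)} = -10$ ($M{\left(Z \right)} = \left(-2\right) 5 = -10$)
$h{\left(C,q \right)} = -10 + C + q$ ($h{\left(C,q \right)} = \left(C + q\right) - 10 = -10 + C + q$)
$n{\left(m,B \right)} = B \left(2 + m\right)$ ($n{\left(m,B \right)} = \left(2 + m\right) B = B \left(2 + m\right)$)
$- \frac{9378}{n{\left(h{\left(3,2 \right)},-75 \right)}} = - \frac{9378}{\left(-75\right) \left(2 + \left(-10 + 3 + 2\right)\right)} = - \frac{9378}{\left(-75\right) \left(2 - 5\right)} = - \frac{9378}{\left(-75\right) \left(-3\right)} = - \frac{9378}{225} = \left(-9378\right) \frac{1}{225} = - \frac{1042}{25}$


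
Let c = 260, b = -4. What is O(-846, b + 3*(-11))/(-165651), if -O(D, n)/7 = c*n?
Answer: -67340/165651 ≈ -0.40652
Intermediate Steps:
O(D, n) = -1820*n
O(-846, b + 3*(-11))/(-165651) = -1820*(-4 + 3*(-11))/(-165651) = -1820*(-4 - 33)*(-1/165651) = -1820*(-37)*(-1/165651) = 67340*(-1/165651) = -67340/165651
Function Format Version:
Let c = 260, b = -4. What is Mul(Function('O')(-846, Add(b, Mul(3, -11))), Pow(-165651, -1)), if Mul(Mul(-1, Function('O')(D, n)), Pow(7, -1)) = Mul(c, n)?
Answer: Rational(-67340, 165651) ≈ -0.40652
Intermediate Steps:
Function('O')(D, n) = Mul(-1820, n) (Function('O')(D, n) = Mul(-7, Mul(260, n)) = Mul(-1820, n))
Mul(Function('O')(-846, Add(b, Mul(3, -11))), Pow(-165651, -1)) = Mul(Mul(-1820, Add(-4, Mul(3, -11))), Pow(-165651, -1)) = Mul(Mul(-1820, Add(-4, -33)), Rational(-1, 165651)) = Mul(Mul(-1820, -37), Rational(-1, 165651)) = Mul(67340, Rational(-1, 165651)) = Rational(-67340, 165651)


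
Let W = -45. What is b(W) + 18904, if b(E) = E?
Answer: 18859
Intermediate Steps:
b(W) + 18904 = -45 + 18904 = 18859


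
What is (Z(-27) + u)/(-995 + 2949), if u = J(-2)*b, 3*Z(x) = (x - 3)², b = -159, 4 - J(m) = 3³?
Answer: 3957/1954 ≈ 2.0251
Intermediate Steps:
J(m) = -23 (J(m) = 4 - 1*3³ = 4 - 1*27 = 4 - 27 = -23)
Z(x) = (-3 + x)²/3 (Z(x) = (x - 3)²/3 = (-3 + x)²/3)
u = 3657 (u = -23*(-159) = 3657)
(Z(-27) + u)/(-995 + 2949) = ((-3 - 27)²/3 + 3657)/(-995 + 2949) = ((⅓)*(-30)² + 3657)/1954 = ((⅓)*900 + 3657)*(1/1954) = (300 + 3657)*(1/1954) = 3957*(1/1954) = 3957/1954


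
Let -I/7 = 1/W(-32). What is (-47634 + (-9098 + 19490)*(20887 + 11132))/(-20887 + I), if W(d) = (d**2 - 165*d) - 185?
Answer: -339292241311/21301260 ≈ -15928.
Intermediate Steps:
W(d) = -185 + d**2 - 165*d
I = -7/6119 (I = -7/(-185 + (-32)**2 - 165*(-32)) = -7/(-185 + 1024 + 5280) = -7/6119 ≈ -0.0011440)
(-47634 + (-9098 + 19490)*(20887 + 11132))/(-20887 + I) = (-47634 + (-9098 + 19490)*(20887 + 11132))/(-20887 - 7/6119) = (-47634 + 10392*32019)/(-127807560/6119) = (-47634 + 332741448)*(-6119/127807560) = 332693814*(-6119/127807560) = -339292241311/21301260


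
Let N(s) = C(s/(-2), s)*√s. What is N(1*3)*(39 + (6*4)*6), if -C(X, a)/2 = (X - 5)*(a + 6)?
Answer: 21411*√3 ≈ 37085.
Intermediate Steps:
C(X, a) = -2*(-5 + X)*(6 + a) (C(X, a) = -2*(X - 5)*(a + 6) = -2*(-5 + X)*(6 + a))
N(s) = √s*(60 + s² + 16*s) (N(s) = (60 - 12*s/(-2) + 10*s - 2*s/(-2)*s)*√s = (60 - 12*s*(-1)/2 + 10*s - 2*s*(-½)*s)*√s = (60 - (-6)*s + 10*s - 2*(-s/2)*s)*√s = (60 + 6*s + 10*s + s²)*√s = (60 + s² + 16*s)*√s = √s*(60 + s² + 16*s))
N(1*3)*(39 + (6*4)*6) = (√(1*3)*(60 + (1*3)² + 16*(1*3)))*(39 + (6*4)*6) = (√3*(60 + 3² + 16*3))*(39 + 24*6) = (√3*(60 + 9 + 48))*(39 + 144) = (√3*117)*183 = (117*√3)*183 = 21411*√3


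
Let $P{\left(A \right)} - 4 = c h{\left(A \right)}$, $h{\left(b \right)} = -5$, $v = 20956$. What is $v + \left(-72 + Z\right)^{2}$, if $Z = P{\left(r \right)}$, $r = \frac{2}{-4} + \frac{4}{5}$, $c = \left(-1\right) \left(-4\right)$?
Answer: $28700$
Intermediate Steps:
$c = 4$
$r = \frac{3}{10}$ ($r = 2 \left(- \frac{1}{4}\right) + 4 \cdot \frac{1}{5} = - \frac{1}{2} + \frac{4}{5} = \frac{3}{10} \approx 0.3$)
$P{\left(A \right)} = -16$ ($P{\left(A \right)} = 4 + 4 \left(-5\right) = 4 - 20 = -16$)
$Z = -16$
$v + \left(-72 + Z\right)^{2} = 20956 + \left(-72 - 16\right)^{2} = 20956 + \left(-88\right)^{2} = 20956 + 7744 = 28700$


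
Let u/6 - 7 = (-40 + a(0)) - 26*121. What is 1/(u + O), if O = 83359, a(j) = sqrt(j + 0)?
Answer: 1/64285 ≈ 1.5556e-5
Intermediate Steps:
a(j) = sqrt(j)
u = -19074 (u = 42 + 6*((-40 + sqrt(0)) - 26*121) = 42 + 6*((-40 + 0) - 3146) = 42 + 6*(-40 - 3146) = 42 + 6*(-3186) = 42 - 19116 = -19074)
1/(u + O) = 1/(-19074 + 83359) = 1/64285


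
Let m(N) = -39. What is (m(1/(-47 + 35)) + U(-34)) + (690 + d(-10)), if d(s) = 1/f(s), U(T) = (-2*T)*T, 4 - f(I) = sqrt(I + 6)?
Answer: -8304/5 + I/10 ≈ -1660.8 + 0.1*I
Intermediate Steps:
f(I) = 4 - sqrt(6 + I) (f(I) = 4 - sqrt(I + 6) = 4 - sqrt(6 + I))
U(T) = -2*T**2
d(s) = 1/(4 - sqrt(6 + s))
(m(1/(-47 + 35)) + U(-34)) + (690 + d(-10)) = (-39 - 2*(-34)**2) + (690 - 1/(-4 + sqrt(6 - 10))) = (-39 - 2*1156) + (690 - 1/(-4 + sqrt(-4))) = (-39 - 2312) + (690 - 1/(-4 + 2*I)) = -2351 + (690 - (-4 - 2*I)/20) = -1661 - (-4 - 2*I)/20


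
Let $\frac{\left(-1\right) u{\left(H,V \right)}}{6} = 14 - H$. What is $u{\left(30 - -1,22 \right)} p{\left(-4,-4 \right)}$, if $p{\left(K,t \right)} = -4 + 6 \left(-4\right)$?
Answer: $-2856$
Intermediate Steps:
$u{\left(H,V \right)} = -84 + 6 H$ ($u{\left(H,V \right)} = - 6 \left(14 - H\right) = -84 + 6 H$)
$p{\left(K,t \right)} = -28$ ($p{\left(K,t \right)} = -4 - 24 = -28$)
$u{\left(30 - -1,22 \right)} p{\left(-4,-4 \right)} = \left(-84 + 6 \left(30 - -1\right)\right) \left(-28\right) = \left(-84 + 6 \left(30 + 1\right)\right) \left(-28\right) = \left(-84 + 6 \cdot 31\right) \left(-28\right) = \left(-84 + 186\right) \left(-28\right) = 102 \left(-28\right) = -2856$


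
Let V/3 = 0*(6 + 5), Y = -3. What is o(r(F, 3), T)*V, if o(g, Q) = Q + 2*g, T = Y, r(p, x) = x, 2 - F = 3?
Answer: 0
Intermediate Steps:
F = -1 (F = 2 - 1*3 = 2 - 3 = -1)
T = -3
V = 0 (V = 3*(0*(6 + 5)) = 3*(0*11) = 3*0 = 0)
o(r(F, 3), T)*V = (-3 + 2*3)*0 = (-3 + 6)*0 = 3*0 = 0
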